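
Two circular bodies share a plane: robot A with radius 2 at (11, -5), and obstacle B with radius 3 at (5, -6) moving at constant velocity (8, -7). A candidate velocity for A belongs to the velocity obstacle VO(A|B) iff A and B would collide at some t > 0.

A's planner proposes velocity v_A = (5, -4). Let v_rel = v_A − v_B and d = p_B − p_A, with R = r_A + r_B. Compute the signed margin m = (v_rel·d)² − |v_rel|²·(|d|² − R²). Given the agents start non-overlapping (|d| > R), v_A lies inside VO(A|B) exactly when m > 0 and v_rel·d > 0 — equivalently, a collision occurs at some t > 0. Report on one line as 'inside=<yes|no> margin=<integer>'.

d = (-6, -1),  |d|² = 37;  R = 2+3 = 5,  c = 37−5² = 12
v_rel = (-3, 3),  |v_rel|² = 18;  v_rel·d = (-3)·(-6) + (3)·(-1) = 15
18·t² − 30·t + 12 = 0  ⇒  m = 15² − 18·12 = 9
m = 9 > 0,  v_rel·d = 15 > 0  ⇒  inside

inside=yes margin=9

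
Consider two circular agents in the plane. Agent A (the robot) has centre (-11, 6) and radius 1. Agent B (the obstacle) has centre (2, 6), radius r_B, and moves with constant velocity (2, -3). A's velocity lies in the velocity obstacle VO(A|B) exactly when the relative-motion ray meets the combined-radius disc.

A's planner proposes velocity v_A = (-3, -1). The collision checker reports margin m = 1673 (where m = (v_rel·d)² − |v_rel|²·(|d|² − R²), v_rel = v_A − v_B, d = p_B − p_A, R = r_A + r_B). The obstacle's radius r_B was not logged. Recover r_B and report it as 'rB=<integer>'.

m = 1673
d = (13, 0);  v_rel = (-5, 2),  |v_rel|² = 29
v_rel×d = (-5)·(0) − (2)·(13) = -26
since m = R²·29 − (-26)²:  R² = (676 + 1673) / 29 = 81
R = √81 = 9  ⇒  r_B = 9 − 1 = 8

rB=8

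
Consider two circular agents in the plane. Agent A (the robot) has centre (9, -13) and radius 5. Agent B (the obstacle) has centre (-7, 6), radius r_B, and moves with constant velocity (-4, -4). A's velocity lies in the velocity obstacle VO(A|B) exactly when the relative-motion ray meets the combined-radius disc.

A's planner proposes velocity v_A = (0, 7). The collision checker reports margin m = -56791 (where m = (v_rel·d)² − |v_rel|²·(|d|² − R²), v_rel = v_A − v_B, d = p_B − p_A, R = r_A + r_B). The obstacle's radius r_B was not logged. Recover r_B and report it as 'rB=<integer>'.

m = -56791
d = (-16, 19);  v_rel = (4, 11),  |v_rel|² = 137
v_rel×d = (4)·(19) − (11)·(-16) = 252
since m = R²·137 − 252²:  R² = (63504 + -56791) / 137 = 49
R = √49 = 7  ⇒  r_B = 7 − 5 = 2

rB=2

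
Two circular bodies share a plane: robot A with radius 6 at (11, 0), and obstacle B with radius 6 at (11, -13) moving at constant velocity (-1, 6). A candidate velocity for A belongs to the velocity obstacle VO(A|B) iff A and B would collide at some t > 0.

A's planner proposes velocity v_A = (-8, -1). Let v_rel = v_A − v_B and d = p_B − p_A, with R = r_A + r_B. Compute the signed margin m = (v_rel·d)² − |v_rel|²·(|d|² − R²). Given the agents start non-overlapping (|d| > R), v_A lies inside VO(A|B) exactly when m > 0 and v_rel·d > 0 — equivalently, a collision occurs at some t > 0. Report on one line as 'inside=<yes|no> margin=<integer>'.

d = (0, -13),  |d|² = 169;  R = 6+6 = 12,  c = 169−12² = 25
v_rel = (-7, -7),  |v_rel|² = 98;  v_rel·d = (-7)·(0) + (-7)·(-13) = 91
98·t² − 182·t + 25 = 0  ⇒  m = 91² − 98·25 = 5831
m = 5831 > 0,  v_rel·d = 91 > 0  ⇒  inside

inside=yes margin=5831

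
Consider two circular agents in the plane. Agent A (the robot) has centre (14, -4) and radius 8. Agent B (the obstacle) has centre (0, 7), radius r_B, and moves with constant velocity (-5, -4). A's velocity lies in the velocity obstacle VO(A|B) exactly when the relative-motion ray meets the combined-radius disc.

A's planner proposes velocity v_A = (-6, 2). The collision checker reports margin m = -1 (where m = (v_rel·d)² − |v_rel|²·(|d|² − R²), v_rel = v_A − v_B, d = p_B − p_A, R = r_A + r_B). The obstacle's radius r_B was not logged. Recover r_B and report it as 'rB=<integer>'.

m = -1
d = (-14, 11);  v_rel = (-1, 6),  |v_rel|² = 37
v_rel×d = (-1)·(11) − (6)·(-14) = 73
since m = R²·37 − 73²:  R² = (5329 + -1) / 37 = 144
R = √144 = 12  ⇒  r_B = 12 − 8 = 4

rB=4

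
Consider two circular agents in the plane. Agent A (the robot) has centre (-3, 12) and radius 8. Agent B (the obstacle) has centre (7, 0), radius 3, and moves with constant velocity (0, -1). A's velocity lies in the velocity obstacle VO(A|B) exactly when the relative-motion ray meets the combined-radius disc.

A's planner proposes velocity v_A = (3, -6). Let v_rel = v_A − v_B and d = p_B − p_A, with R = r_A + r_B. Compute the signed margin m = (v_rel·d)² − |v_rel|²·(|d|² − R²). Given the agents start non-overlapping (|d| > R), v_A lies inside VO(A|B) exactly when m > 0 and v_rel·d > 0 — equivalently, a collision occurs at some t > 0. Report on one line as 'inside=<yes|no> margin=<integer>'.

d = (10, -12),  |d|² = 244;  R = 8+3 = 11,  c = 244−11² = 123
v_rel = (3, -5),  |v_rel|² = 34;  v_rel·d = (3)·(10) + (-5)·(-12) = 90
34·t² − 180·t + 123 = 0  ⇒  m = 90² − 34·123 = 3918
m = 3918 > 0,  v_rel·d = 90 > 0  ⇒  inside

inside=yes margin=3918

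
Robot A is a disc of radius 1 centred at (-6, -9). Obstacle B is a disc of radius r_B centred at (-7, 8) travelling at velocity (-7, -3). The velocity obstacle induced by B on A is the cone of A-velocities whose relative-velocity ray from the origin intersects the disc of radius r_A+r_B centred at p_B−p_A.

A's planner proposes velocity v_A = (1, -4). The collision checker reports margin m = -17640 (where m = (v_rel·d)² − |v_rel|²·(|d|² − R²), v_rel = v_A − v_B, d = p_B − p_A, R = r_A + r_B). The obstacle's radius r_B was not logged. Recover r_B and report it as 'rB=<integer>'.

m = -17640
d = (-1, 17);  v_rel = (8, -1),  |v_rel|² = 65
v_rel×d = (8)·(17) − (-1)·(-1) = 135
since m = R²·65 − 135²:  R² = (18225 + -17640) / 65 = 9
R = √9 = 3  ⇒  r_B = 3 − 1 = 2

rB=2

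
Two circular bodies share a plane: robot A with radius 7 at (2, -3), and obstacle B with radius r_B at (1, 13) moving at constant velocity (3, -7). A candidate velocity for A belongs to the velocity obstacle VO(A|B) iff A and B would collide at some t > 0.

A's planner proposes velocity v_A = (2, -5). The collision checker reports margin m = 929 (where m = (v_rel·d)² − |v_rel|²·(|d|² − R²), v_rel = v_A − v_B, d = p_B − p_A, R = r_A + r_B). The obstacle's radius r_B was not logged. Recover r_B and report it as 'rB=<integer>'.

m = 929
d = (-1, 16);  v_rel = (-1, 2),  |v_rel|² = 5
v_rel×d = (-1)·(16) − (2)·(-1) = -14
since m = R²·5 − (-14)²:  R² = (196 + 929) / 5 = 225
R = √225 = 15  ⇒  r_B = 15 − 7 = 8

rB=8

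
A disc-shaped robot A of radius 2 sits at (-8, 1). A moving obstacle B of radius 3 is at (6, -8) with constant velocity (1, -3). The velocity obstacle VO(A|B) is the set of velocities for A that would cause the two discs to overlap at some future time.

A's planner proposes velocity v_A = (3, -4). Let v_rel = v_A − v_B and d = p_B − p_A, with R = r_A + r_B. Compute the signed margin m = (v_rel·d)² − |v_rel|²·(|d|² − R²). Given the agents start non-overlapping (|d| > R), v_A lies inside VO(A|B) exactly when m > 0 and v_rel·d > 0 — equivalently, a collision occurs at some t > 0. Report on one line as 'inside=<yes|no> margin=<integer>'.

d = (14, -9),  |d|² = 277;  R = 2+3 = 5,  c = 277−5² = 252
v_rel = (2, -1),  |v_rel|² = 5;  v_rel·d = (2)·(14) + (-1)·(-9) = 37
5·t² − 74·t + 252 = 0  ⇒  m = 37² − 5·252 = 109
m = 109 > 0,  v_rel·d = 37 > 0  ⇒  inside

inside=yes margin=109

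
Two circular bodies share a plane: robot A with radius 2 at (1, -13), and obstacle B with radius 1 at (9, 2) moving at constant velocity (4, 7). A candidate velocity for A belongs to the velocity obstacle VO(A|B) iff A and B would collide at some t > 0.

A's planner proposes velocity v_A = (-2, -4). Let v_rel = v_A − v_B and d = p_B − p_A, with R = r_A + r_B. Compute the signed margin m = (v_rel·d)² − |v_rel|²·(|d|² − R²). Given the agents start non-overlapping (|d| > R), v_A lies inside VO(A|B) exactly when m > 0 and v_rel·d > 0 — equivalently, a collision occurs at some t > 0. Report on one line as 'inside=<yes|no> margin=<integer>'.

d = (8, 15),  |d|² = 289;  R = 2+1 = 3,  c = 289−3² = 280
v_rel = (-6, -11),  |v_rel|² = 157;  v_rel·d = (-6)·(8) + (-11)·(15) = -213
157·t² + 426·t + 280 = 0  ⇒  m = (-213)² − 157·280 = 1409
m = 1409 > 0,  v_rel·d = -213 < 0  ⇒  outside

inside=no margin=1409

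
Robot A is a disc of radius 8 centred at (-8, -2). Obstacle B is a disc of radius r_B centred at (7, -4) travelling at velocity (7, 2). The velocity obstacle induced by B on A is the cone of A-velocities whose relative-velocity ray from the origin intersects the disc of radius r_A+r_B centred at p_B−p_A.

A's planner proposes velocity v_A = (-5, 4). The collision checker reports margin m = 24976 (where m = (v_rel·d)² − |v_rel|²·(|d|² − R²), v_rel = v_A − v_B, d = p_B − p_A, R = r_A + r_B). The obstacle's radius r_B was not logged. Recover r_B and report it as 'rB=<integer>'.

m = 24976
d = (15, -2);  v_rel = (-12, 2),  |v_rel|² = 148
v_rel×d = (-12)·(-2) − (2)·(15) = -6
since m = R²·148 − (-6)²:  R² = (36 + 24976) / 148 = 169
R = √169 = 13  ⇒  r_B = 13 − 8 = 5

rB=5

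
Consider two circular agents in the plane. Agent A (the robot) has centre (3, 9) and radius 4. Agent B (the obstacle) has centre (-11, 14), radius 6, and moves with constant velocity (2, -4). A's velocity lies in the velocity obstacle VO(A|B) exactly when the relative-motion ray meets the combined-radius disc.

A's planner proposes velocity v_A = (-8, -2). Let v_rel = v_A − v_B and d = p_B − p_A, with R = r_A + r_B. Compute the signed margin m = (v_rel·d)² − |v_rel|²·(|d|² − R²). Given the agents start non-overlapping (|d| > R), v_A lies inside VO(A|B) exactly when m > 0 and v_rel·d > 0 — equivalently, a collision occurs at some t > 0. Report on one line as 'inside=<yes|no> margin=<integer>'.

d = (-14, 5),  |d|² = 221;  R = 4+6 = 10,  c = 221−10² = 121
v_rel = (-10, 2),  |v_rel|² = 104;  v_rel·d = (-10)·(-14) + (2)·(5) = 150
104·t² − 300·t + 121 = 0  ⇒  m = 150² − 104·121 = 9916
m = 9916 > 0,  v_rel·d = 150 > 0  ⇒  inside

inside=yes margin=9916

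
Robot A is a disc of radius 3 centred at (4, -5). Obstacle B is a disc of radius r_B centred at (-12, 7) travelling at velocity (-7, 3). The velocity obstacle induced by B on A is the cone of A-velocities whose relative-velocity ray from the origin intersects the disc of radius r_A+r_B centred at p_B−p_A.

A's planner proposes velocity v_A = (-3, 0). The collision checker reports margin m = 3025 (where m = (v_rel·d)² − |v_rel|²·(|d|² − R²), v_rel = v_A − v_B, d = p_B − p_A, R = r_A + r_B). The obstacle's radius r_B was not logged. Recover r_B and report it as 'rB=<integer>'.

m = 3025
d = (-16, 12);  v_rel = (4, -3),  |v_rel|² = 25
v_rel×d = (4)·(12) − (-3)·(-16) = 0
since m = R²·25 − 0²:  R² = (0 + 3025) / 25 = 121
R = √121 = 11  ⇒  r_B = 11 − 3 = 8

rB=8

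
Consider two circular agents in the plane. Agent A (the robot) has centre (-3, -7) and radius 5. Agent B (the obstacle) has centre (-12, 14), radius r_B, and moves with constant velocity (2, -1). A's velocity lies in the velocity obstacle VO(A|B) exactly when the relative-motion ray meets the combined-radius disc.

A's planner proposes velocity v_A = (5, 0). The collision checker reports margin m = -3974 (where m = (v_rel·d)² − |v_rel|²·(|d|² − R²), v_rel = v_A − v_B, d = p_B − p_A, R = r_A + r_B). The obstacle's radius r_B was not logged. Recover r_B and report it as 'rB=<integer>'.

m = -3974
d = (-9, 21);  v_rel = (3, 1),  |v_rel|² = 10
v_rel×d = (3)·(21) − (1)·(-9) = 72
since m = R²·10 − 72²:  R² = (5184 + -3974) / 10 = 121
R = √121 = 11  ⇒  r_B = 11 − 5 = 6

rB=6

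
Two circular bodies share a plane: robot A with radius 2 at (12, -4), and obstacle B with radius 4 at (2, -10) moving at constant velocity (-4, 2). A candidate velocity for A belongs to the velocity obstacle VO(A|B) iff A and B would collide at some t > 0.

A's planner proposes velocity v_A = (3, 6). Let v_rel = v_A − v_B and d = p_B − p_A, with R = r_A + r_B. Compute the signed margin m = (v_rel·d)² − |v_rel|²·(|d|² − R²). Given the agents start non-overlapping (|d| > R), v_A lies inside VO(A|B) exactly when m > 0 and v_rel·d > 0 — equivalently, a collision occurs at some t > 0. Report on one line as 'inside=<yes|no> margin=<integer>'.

d = (-10, -6),  |d|² = 136;  R = 2+4 = 6,  c = 136−6² = 100
v_rel = (7, 4),  |v_rel|² = 65;  v_rel·d = (7)·(-10) + (4)·(-6) = -94
65·t² + 188·t + 100 = 0  ⇒  m = (-94)² − 65·100 = 2336
m = 2336 > 0,  v_rel·d = -94 < 0  ⇒  outside

inside=no margin=2336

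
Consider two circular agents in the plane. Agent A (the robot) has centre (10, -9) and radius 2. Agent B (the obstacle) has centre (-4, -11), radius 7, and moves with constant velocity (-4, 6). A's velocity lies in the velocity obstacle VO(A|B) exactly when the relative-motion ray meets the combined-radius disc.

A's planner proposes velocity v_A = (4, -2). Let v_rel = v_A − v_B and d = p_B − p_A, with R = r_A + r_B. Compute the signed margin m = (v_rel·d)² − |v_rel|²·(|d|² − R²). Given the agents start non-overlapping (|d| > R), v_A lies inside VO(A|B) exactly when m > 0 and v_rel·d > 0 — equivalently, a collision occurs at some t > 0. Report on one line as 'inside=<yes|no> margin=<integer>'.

d = (-14, -2),  |d|² = 200;  R = 2+7 = 9,  c = 200−9² = 119
v_rel = (8, -8),  |v_rel|² = 128;  v_rel·d = (8)·(-14) + (-8)·(-2) = -96
128·t² + 192·t + 119 = 0  ⇒  m = (-96)² − 128·119 = -6016
m = -6016 < 0,  v_rel·d = -96 < 0  ⇒  outside

inside=no margin=-6016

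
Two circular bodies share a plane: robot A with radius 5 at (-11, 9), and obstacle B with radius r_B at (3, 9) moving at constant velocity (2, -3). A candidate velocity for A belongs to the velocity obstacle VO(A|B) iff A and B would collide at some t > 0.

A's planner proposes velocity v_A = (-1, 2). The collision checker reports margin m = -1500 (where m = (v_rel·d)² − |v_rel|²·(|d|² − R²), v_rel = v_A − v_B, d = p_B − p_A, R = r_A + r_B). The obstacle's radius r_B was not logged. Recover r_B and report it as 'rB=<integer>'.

m = -1500
d = (14, 0);  v_rel = (-3, 5),  |v_rel|² = 34
v_rel×d = (-3)·(0) − (5)·(14) = -70
since m = R²·34 − (-70)²:  R² = (4900 + -1500) / 34 = 100
R = √100 = 10  ⇒  r_B = 10 − 5 = 5

rB=5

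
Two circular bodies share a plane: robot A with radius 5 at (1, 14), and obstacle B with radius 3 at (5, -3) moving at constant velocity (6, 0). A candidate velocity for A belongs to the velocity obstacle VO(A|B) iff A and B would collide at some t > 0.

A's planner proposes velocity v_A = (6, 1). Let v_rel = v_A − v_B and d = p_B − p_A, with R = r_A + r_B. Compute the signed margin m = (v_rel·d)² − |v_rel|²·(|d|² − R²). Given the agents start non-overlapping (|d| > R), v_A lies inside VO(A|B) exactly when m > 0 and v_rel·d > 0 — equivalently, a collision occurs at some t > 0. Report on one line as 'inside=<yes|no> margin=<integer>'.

d = (4, -17),  |d|² = 305;  R = 5+3 = 8,  c = 305−8² = 241
v_rel = (0, 1),  |v_rel|² = 1;  v_rel·d = (0)·(4) + (1)·(-17) = -17
1·t² + 34·t + 241 = 0  ⇒  m = (-17)² − 1·241 = 48
m = 48 > 0,  v_rel·d = -17 < 0  ⇒  outside

inside=no margin=48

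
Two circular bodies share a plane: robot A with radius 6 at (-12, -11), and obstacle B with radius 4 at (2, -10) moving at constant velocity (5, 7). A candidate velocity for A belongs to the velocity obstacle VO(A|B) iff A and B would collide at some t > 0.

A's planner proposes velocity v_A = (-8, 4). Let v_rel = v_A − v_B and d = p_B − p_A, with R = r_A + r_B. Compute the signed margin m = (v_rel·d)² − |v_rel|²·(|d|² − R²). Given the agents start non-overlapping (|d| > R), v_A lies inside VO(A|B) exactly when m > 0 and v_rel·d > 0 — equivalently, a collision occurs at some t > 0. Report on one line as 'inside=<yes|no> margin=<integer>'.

d = (14, 1),  |d|² = 197;  R = 6+4 = 10,  c = 197−10² = 97
v_rel = (-13, -3),  |v_rel|² = 178;  v_rel·d = (-13)·(14) + (-3)·(1) = -185
178·t² + 370·t + 97 = 0  ⇒  m = (-185)² − 178·97 = 16959
m = 16959 > 0,  v_rel·d = -185 < 0  ⇒  outside

inside=no margin=16959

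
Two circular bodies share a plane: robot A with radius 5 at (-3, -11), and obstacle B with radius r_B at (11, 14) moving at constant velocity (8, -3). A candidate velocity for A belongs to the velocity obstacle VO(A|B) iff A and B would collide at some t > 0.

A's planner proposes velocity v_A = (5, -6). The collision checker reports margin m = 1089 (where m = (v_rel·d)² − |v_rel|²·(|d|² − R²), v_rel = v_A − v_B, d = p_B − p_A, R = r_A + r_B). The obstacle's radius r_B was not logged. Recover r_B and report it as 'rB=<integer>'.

m = 1089
d = (14, 25);  v_rel = (-3, -3),  |v_rel|² = 18
v_rel×d = (-3)·(25) − (-3)·(14) = -33
since m = R²·18 − (-33)²:  R² = (1089 + 1089) / 18 = 121
R = √121 = 11  ⇒  r_B = 11 − 5 = 6

rB=6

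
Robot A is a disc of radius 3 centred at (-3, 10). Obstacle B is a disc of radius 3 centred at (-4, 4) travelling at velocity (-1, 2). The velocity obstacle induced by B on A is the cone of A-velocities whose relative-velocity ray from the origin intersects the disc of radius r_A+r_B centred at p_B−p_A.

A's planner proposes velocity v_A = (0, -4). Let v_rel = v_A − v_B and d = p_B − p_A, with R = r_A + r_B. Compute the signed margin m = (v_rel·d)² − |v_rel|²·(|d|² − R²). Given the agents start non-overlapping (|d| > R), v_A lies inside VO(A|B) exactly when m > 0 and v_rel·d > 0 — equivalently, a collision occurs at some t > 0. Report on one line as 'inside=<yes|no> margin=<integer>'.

d = (-1, -6),  |d|² = 37;  R = 3+3 = 6,  c = 37−6² = 1
v_rel = (1, -6),  |v_rel|² = 37;  v_rel·d = (1)·(-1) + (-6)·(-6) = 35
37·t² − 70·t + 1 = 0  ⇒  m = 35² − 37·1 = 1188
m = 1188 > 0,  v_rel·d = 35 > 0  ⇒  inside

inside=yes margin=1188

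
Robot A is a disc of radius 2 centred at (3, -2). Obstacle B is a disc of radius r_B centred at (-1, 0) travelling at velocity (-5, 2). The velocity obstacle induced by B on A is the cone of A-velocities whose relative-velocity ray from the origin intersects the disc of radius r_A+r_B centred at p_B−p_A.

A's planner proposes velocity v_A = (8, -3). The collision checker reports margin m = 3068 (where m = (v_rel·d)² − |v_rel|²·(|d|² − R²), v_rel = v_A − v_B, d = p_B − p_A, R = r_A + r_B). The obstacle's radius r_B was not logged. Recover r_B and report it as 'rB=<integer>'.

m = 3068
d = (-4, 2);  v_rel = (13, -5),  |v_rel|² = 194
v_rel×d = (13)·(2) − (-5)·(-4) = 6
since m = R²·194 − 6²:  R² = (36 + 3068) / 194 = 16
R = √16 = 4  ⇒  r_B = 4 − 2 = 2

rB=2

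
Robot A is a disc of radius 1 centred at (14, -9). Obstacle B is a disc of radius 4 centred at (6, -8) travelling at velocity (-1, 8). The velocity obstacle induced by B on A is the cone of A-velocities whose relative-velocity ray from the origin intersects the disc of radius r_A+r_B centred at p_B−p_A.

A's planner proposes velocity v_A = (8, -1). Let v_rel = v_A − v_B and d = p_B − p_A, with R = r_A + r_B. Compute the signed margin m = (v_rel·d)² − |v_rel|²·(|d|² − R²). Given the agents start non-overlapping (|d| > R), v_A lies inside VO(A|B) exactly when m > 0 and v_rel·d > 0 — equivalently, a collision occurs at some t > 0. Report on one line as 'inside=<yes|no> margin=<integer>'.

d = (-8, 1),  |d|² = 65;  R = 1+4 = 5,  c = 65−5² = 40
v_rel = (9, -9),  |v_rel|² = 162;  v_rel·d = (9)·(-8) + (-9)·(1) = -81
162·t² + 162·t + 40 = 0  ⇒  m = (-81)² − 162·40 = 81
m = 81 > 0,  v_rel·d = -81 < 0  ⇒  outside

inside=no margin=81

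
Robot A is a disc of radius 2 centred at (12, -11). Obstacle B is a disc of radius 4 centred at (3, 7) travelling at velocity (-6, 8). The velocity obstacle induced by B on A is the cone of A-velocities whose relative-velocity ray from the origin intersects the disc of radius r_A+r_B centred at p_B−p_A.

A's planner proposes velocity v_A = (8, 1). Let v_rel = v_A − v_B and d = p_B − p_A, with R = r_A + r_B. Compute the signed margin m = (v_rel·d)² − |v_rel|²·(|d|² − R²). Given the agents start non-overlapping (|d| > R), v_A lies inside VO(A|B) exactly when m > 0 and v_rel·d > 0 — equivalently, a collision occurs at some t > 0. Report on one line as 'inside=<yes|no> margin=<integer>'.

d = (-9, 18),  |d|² = 405;  R = 2+4 = 6,  c = 405−6² = 369
v_rel = (14, -7),  |v_rel|² = 245;  v_rel·d = (14)·(-9) + (-7)·(18) = -252
245·t² + 504·t + 369 = 0  ⇒  m = (-252)² − 245·369 = -26901
m = -26901 < 0,  v_rel·d = -252 < 0  ⇒  outside

inside=no margin=-26901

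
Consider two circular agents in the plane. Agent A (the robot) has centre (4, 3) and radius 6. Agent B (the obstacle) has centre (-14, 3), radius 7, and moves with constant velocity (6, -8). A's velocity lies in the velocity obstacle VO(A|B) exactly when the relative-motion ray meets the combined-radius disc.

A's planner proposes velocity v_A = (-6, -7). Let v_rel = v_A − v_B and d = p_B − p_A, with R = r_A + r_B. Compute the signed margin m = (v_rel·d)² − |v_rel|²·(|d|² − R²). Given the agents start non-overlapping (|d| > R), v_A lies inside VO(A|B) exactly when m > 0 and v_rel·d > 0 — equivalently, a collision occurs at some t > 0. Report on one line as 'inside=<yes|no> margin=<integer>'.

d = (-18, 0),  |d|² = 324;  R = 6+7 = 13,  c = 324−13² = 155
v_rel = (-12, 1),  |v_rel|² = 145;  v_rel·d = (-12)·(-18) + (1)·(0) = 216
145·t² − 432·t + 155 = 0  ⇒  m = 216² − 145·155 = 24181
m = 24181 > 0,  v_rel·d = 216 > 0  ⇒  inside

inside=yes margin=24181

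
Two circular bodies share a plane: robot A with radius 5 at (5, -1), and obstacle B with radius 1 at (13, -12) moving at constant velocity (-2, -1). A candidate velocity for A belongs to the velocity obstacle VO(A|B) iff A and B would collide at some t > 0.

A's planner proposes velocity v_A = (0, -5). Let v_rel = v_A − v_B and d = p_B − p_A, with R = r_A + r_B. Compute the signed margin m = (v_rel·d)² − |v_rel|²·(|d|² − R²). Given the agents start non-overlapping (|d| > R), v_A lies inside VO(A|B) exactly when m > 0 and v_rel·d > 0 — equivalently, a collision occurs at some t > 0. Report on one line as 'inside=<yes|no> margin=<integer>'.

d = (8, -11),  |d|² = 185;  R = 5+1 = 6,  c = 185−6² = 149
v_rel = (2, -4),  |v_rel|² = 20;  v_rel·d = (2)·(8) + (-4)·(-11) = 60
20·t² − 120·t + 149 = 0  ⇒  m = 60² − 20·149 = 620
m = 620 > 0,  v_rel·d = 60 > 0  ⇒  inside

inside=yes margin=620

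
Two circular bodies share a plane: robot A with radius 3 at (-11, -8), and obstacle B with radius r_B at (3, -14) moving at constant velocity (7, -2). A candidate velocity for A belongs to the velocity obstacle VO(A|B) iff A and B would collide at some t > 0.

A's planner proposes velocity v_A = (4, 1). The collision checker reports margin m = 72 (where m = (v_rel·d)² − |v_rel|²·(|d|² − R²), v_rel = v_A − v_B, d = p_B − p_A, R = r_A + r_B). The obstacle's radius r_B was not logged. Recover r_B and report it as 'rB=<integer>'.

m = 72
d = (14, -6);  v_rel = (-3, 3),  |v_rel|² = 18
v_rel×d = (-3)·(-6) − (3)·(14) = -24
since m = R²·18 − (-24)²:  R² = (576 + 72) / 18 = 36
R = √36 = 6  ⇒  r_B = 6 − 3 = 3

rB=3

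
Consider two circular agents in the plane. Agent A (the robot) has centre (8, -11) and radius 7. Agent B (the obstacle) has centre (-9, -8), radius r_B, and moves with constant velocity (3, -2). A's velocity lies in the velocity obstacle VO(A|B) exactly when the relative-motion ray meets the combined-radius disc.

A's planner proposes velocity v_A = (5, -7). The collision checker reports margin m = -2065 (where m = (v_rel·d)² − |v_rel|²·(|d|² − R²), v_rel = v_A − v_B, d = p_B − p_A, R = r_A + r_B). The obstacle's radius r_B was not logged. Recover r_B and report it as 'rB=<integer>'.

m = -2065
d = (-17, 3);  v_rel = (2, -5),  |v_rel|² = 29
v_rel×d = (2)·(3) − (-5)·(-17) = -79
since m = R²·29 − (-79)²:  R² = (6241 + -2065) / 29 = 144
R = √144 = 12  ⇒  r_B = 12 − 7 = 5

rB=5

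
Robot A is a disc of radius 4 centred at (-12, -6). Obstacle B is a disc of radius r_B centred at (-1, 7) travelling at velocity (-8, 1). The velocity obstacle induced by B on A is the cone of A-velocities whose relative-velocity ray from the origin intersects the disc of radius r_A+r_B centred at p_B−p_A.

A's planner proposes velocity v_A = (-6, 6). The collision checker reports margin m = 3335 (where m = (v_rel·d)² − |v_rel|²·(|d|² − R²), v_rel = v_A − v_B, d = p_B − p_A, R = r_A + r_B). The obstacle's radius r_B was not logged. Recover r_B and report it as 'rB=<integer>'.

m = 3335
d = (11, 13);  v_rel = (2, 5),  |v_rel|² = 29
v_rel×d = (2)·(13) − (5)·(11) = -29
since m = R²·29 − (-29)²:  R² = (841 + 3335) / 29 = 144
R = √144 = 12  ⇒  r_B = 12 − 4 = 8

rB=8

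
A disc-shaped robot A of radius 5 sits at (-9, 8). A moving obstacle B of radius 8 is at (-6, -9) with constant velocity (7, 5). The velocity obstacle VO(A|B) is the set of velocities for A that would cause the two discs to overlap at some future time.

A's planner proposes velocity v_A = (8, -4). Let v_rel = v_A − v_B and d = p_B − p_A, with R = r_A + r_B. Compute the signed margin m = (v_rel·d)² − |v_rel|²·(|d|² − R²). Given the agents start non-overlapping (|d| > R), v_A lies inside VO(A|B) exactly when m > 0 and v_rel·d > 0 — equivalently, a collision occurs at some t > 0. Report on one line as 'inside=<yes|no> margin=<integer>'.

d = (3, -17),  |d|² = 298;  R = 5+8 = 13,  c = 298−13² = 129
v_rel = (1, -9),  |v_rel|² = 82;  v_rel·d = (1)·(3) + (-9)·(-17) = 156
82·t² − 312·t + 129 = 0  ⇒  m = 156² − 82·129 = 13758
m = 13758 > 0,  v_rel·d = 156 > 0  ⇒  inside

inside=yes margin=13758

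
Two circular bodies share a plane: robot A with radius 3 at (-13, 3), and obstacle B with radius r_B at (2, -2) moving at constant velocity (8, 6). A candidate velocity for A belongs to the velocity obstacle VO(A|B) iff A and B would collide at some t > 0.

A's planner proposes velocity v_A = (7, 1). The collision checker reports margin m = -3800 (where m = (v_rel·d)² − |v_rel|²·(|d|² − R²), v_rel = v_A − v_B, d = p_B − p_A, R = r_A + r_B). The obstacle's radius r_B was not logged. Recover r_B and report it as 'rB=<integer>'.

m = -3800
d = (15, -5);  v_rel = (-1, -5),  |v_rel|² = 26
v_rel×d = (-1)·(-5) − (-5)·(15) = 80
since m = R²·26 − 80²:  R² = (6400 + -3800) / 26 = 100
R = √100 = 10  ⇒  r_B = 10 − 3 = 7

rB=7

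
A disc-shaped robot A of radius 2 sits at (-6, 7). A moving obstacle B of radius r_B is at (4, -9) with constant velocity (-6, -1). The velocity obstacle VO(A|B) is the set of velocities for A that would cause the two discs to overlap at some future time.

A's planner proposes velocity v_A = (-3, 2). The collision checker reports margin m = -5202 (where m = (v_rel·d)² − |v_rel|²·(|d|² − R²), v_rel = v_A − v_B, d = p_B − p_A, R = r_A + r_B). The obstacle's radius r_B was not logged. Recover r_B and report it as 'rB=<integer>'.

m = -5202
d = (10, -16);  v_rel = (3, 3),  |v_rel|² = 18
v_rel×d = (3)·(-16) − (3)·(10) = -78
since m = R²·18 − (-78)²:  R² = (6084 + -5202) / 18 = 49
R = √49 = 7  ⇒  r_B = 7 − 2 = 5

rB=5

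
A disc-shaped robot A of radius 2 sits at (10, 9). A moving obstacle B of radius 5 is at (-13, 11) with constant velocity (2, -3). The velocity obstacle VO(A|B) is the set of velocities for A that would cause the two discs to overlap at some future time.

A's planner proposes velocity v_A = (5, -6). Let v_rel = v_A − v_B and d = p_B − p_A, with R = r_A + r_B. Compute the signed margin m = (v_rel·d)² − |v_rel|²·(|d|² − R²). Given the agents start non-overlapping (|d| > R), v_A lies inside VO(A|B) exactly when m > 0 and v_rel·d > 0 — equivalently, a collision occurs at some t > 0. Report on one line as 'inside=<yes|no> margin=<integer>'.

d = (-23, 2),  |d|² = 533;  R = 2+5 = 7,  c = 533−7² = 484
v_rel = (3, -3),  |v_rel|² = 18;  v_rel·d = (3)·(-23) + (-3)·(2) = -75
18·t² + 150·t + 484 = 0  ⇒  m = (-75)² − 18·484 = -3087
m = -3087 < 0,  v_rel·d = -75 < 0  ⇒  outside

inside=no margin=-3087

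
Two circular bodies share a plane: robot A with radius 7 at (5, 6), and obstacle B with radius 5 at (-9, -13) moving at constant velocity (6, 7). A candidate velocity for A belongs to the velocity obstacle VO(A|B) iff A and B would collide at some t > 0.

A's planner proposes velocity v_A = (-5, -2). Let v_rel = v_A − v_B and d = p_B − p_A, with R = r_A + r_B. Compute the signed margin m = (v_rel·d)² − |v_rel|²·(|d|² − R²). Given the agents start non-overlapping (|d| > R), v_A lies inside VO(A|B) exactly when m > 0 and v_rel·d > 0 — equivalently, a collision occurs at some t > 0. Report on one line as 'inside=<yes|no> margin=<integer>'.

d = (-14, -19),  |d|² = 557;  R = 7+5 = 12,  c = 557−12² = 413
v_rel = (-11, -9),  |v_rel|² = 202;  v_rel·d = (-11)·(-14) + (-9)·(-19) = 325
202·t² − 650·t + 413 = 0  ⇒  m = 325² − 202·413 = 22199
m = 22199 > 0,  v_rel·d = 325 > 0  ⇒  inside

inside=yes margin=22199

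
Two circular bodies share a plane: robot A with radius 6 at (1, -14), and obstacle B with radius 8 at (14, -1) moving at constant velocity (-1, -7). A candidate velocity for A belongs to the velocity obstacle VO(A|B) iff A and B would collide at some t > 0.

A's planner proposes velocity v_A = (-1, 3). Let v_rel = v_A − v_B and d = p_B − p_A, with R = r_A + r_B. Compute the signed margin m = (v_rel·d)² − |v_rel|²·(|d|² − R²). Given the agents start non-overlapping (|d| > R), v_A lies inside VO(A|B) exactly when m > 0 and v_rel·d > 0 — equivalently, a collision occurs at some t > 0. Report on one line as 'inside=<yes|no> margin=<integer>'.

d = (13, 13),  |d|² = 338;  R = 6+8 = 14,  c = 338−14² = 142
v_rel = (0, 10),  |v_rel|² = 100;  v_rel·d = (0)·(13) + (10)·(13) = 130
100·t² − 260·t + 142 = 0  ⇒  m = 130² − 100·142 = 2700
m = 2700 > 0,  v_rel·d = 130 > 0  ⇒  inside

inside=yes margin=2700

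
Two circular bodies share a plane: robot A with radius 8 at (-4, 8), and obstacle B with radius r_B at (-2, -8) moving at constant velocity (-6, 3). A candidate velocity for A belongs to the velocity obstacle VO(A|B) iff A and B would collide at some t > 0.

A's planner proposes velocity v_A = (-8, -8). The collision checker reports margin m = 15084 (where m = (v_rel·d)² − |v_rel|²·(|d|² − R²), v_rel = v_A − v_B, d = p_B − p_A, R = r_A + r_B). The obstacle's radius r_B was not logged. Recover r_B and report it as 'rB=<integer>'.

m = 15084
d = (2, -16);  v_rel = (-2, -11),  |v_rel|² = 125
v_rel×d = (-2)·(-16) − (-11)·(2) = 54
since m = R²·125 − 54²:  R² = (2916 + 15084) / 125 = 144
R = √144 = 12  ⇒  r_B = 12 − 8 = 4

rB=4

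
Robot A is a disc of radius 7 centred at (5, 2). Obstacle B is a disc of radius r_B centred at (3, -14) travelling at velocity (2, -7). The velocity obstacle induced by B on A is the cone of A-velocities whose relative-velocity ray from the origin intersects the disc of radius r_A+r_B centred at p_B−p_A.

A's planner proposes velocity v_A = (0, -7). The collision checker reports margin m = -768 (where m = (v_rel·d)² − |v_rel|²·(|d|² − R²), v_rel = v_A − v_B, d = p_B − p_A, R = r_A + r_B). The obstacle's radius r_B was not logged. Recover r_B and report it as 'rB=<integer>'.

m = -768
d = (-2, -16);  v_rel = (-2, 0),  |v_rel|² = 4
v_rel×d = (-2)·(-16) − (0)·(-2) = 32
since m = R²·4 − 32²:  R² = (1024 + -768) / 4 = 64
R = √64 = 8  ⇒  r_B = 8 − 7 = 1

rB=1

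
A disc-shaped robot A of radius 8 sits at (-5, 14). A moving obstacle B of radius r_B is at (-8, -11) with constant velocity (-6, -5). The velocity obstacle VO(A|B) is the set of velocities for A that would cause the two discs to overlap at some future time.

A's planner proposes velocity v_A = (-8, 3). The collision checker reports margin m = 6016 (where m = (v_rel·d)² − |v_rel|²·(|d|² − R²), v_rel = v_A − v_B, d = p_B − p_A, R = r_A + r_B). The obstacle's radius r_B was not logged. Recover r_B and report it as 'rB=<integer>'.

m = 6016
d = (-3, -25);  v_rel = (-2, 8),  |v_rel|² = 68
v_rel×d = (-2)·(-25) − (8)·(-3) = 74
since m = R²·68 − 74²:  R² = (5476 + 6016) / 68 = 169
R = √169 = 13  ⇒  r_B = 13 − 8 = 5

rB=5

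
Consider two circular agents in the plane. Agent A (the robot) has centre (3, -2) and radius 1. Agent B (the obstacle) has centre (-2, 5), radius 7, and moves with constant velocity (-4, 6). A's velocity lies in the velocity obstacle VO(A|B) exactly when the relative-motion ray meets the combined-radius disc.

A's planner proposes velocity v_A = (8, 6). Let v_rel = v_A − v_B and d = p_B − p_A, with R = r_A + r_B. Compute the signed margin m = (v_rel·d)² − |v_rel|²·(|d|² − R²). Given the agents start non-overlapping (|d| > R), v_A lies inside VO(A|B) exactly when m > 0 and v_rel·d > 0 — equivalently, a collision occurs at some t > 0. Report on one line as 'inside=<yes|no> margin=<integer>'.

d = (-5, 7),  |d|² = 74;  R = 1+7 = 8,  c = 74−8² = 10
v_rel = (12, 0),  |v_rel|² = 144;  v_rel·d = (12)·(-5) + (0)·(7) = -60
144·t² + 120·t + 10 = 0  ⇒  m = (-60)² − 144·10 = 2160
m = 2160 > 0,  v_rel·d = -60 < 0  ⇒  outside

inside=no margin=2160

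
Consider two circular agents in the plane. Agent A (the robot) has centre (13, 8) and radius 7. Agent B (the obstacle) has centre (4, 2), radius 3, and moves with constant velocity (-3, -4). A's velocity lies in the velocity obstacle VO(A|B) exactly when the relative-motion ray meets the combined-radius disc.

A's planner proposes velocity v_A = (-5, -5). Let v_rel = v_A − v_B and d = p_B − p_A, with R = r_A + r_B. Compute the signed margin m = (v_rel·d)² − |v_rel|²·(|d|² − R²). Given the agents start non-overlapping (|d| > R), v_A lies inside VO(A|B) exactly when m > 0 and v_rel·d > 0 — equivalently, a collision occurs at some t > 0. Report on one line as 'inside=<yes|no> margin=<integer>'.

d = (-9, -6),  |d|² = 117;  R = 7+3 = 10,  c = 117−10² = 17
v_rel = (-2, -1),  |v_rel|² = 5;  v_rel·d = (-2)·(-9) + (-1)·(-6) = 24
5·t² − 48·t + 17 = 0  ⇒  m = 24² − 5·17 = 491
m = 491 > 0,  v_rel·d = 24 > 0  ⇒  inside

inside=yes margin=491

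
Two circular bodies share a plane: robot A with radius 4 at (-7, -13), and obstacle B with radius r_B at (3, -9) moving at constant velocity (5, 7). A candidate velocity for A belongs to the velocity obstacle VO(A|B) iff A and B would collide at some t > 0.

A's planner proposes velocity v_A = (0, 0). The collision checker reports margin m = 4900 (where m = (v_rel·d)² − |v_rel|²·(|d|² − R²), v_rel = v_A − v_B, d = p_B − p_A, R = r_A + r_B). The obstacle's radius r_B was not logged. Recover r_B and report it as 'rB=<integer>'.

m = 4900
d = (10, 4);  v_rel = (-5, -7),  |v_rel|² = 74
v_rel×d = (-5)·(4) − (-7)·(10) = 50
since m = R²·74 − 50²:  R² = (2500 + 4900) / 74 = 100
R = √100 = 10  ⇒  r_B = 10 − 4 = 6

rB=6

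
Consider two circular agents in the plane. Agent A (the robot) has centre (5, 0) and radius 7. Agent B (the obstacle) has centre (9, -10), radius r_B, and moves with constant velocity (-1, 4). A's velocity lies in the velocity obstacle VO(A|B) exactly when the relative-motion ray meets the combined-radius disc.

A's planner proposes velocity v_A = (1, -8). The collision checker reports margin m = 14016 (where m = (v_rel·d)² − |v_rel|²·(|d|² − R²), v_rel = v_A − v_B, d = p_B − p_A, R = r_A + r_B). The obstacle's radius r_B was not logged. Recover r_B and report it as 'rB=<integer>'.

m = 14016
d = (4, -10);  v_rel = (2, -12),  |v_rel|² = 148
v_rel×d = (2)·(-10) − (-12)·(4) = 28
since m = R²·148 − 28²:  R² = (784 + 14016) / 148 = 100
R = √100 = 10  ⇒  r_B = 10 − 7 = 3

rB=3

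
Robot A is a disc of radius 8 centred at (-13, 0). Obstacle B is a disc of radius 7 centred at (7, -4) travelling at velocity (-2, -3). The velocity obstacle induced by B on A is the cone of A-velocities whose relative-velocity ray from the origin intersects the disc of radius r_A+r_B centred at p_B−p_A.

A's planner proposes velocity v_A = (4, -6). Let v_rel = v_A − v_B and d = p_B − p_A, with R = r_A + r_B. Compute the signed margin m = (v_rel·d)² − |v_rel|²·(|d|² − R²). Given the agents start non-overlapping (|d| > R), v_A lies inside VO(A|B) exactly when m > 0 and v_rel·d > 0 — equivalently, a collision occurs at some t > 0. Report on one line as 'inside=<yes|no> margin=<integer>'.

d = (20, -4),  |d|² = 416;  R = 8+7 = 15,  c = 416−15² = 191
v_rel = (6, -3),  |v_rel|² = 45;  v_rel·d = (6)·(20) + (-3)·(-4) = 132
45·t² − 264·t + 191 = 0  ⇒  m = 132² − 45·191 = 8829
m = 8829 > 0,  v_rel·d = 132 > 0  ⇒  inside

inside=yes margin=8829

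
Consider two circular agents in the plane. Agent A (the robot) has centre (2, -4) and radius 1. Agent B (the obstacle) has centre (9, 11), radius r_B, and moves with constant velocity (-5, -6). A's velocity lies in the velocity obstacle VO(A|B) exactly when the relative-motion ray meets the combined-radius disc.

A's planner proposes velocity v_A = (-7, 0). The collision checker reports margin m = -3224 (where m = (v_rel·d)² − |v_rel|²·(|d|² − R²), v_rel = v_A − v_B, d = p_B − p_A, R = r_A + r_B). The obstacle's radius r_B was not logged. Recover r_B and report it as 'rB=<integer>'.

m = -3224
d = (7, 15);  v_rel = (-2, 6),  |v_rel|² = 40
v_rel×d = (-2)·(15) − (6)·(7) = -72
since m = R²·40 − (-72)²:  R² = (5184 + -3224) / 40 = 49
R = √49 = 7  ⇒  r_B = 7 − 1 = 6

rB=6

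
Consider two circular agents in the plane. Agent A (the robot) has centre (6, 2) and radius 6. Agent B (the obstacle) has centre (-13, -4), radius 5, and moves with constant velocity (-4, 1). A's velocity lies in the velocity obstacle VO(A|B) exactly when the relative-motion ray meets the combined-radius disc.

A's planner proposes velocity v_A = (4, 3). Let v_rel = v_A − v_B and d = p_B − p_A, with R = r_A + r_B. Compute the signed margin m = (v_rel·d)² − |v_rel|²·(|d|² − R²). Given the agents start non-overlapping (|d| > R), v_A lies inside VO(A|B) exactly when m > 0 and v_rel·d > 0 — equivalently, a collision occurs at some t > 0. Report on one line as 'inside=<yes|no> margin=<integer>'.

d = (-19, -6),  |d|² = 397;  R = 6+5 = 11,  c = 397−11² = 276
v_rel = (8, 2),  |v_rel|² = 68;  v_rel·d = (8)·(-19) + (2)·(-6) = -164
68·t² + 328·t + 276 = 0  ⇒  m = (-164)² − 68·276 = 8128
m = 8128 > 0,  v_rel·d = -164 < 0  ⇒  outside

inside=no margin=8128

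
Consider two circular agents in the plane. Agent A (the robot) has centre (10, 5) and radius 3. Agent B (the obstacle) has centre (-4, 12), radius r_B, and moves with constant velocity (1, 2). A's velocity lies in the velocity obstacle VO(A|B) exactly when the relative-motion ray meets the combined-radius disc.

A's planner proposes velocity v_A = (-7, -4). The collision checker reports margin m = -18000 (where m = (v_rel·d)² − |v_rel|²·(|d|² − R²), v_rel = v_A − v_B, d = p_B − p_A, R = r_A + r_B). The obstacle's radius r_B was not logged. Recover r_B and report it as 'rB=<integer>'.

m = -18000
d = (-14, 7);  v_rel = (-8, -6),  |v_rel|² = 100
v_rel×d = (-8)·(7) − (-6)·(-14) = -140
since m = R²·100 − (-140)²:  R² = (19600 + -18000) / 100 = 16
R = √16 = 4  ⇒  r_B = 4 − 3 = 1

rB=1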